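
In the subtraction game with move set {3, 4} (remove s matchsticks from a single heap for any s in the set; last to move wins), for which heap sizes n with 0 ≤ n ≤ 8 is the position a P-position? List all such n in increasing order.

Compute g(0), g(1), … for moves {3, 4}:
k:     0  1  2  3  4  5  6  7  8
g(k):  0  0  0  1  1  1  2  0  0
The P-positions (g = 0) in 0..8 are 0, 1, 2, 7, 8.

0, 1, 2, 7, 8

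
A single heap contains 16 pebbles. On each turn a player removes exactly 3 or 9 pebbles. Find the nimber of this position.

1

Compute g(0), g(1), … for moves {3, 9}:
k:     0  1  2  3  4  5  6  7  8  9 10 11 12 13 14 15 16
g(k):  0  0  0  1  1  1  0  0  0  1  1  1  0  0  0  1  1
So g(16) = 1.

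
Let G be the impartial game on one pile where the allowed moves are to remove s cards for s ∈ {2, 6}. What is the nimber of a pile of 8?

0

Grundy values for subtraction set {2, 6}:
k:     0  1  2  3  4  5  6  7  8
g(k):  0  0  1  1  0  0  1  1  0
So g(8) = 0.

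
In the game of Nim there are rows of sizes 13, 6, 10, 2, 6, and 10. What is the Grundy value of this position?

15

Bitwise XOR of the heap sizes:
  1101  (13)
  0110  (6)
  1010  (10)
  0010  (2)
  0110  (6)
  1010  (10)
  ----
  1111  (15)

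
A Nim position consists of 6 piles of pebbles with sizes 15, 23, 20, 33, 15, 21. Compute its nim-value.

55

Compute the nim-sum pairwise:
15 ^ 23 = 24
24 ^ 20 = 12
12 ^ 33 = 45
45 ^ 15 = 34
34 ^ 21 = 55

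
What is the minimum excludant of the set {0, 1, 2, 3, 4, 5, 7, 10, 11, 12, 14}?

6

The values 0, 1, 2, 3, 4, 5 are all present; 6 is the first non-negative integer missing from the set.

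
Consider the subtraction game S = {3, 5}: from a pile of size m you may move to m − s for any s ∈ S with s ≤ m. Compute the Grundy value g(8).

0

Grundy values for subtraction set {3, 5}:
g(0) = mex{} = 0
g(1) = mex{} = 0
g(2) = mex{} = 0
g(3) = mex{0} = 1
g(4) = mex{0} = 1
g(5) = mex{0} = 1
g(6) = mex{0,1} = 2
g(7) = mex{0,1} = 2
g(8) = mex{1} = 0
So g(8) = 0.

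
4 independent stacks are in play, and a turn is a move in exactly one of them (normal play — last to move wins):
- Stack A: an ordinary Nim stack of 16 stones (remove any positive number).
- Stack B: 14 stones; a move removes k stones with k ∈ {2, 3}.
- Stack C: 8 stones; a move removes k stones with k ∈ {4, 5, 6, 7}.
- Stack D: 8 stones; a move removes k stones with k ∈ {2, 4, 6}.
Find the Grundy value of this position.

16

Stack A is a plain Nim stack of size 16, so its Grundy value is 16.
Build the Grundy sequence for stack B with g(k) = mex{g(k−s) : s ∈ {2, 3}, s ≤ k}:
k:     0  1  2  3  4  5  6  7  8  9 10 11 12 13 14
g(k):  0  0  1  1  2  0  0  1  1  2  0  0  1  1  2
So g(14) = 2.
Grundy values for stack C (subtraction set {4, 5, 6, 7}):
g(0) = mex{} = 0
g(1) = mex{} = 0
g(2) = mex{} = 0
g(3) = mex{} = 0
g(4) = mex{0} = 1
g(5) = mex{0} = 1
g(6) = mex{0} = 1
g(7) = mex{0} = 1
g(8) = mex{0,1} = 2
So g(8) = 2.
Build the Grundy sequence for stack D with g(k) = mex{g(k−s) : s ∈ {2, 4, 6}, s ≤ k}:
k:     0  1  2  3  4  5  6  7  8
g(k):  0  0  1  1  2  2  3  3  0
So g(8) = 0.
By the Sprague-Grundy theorem, the Grundy value of a sum of independent games is the XOR of the component values.
Combined value = 16 XOR 2 XOR 2 XOR 0 = 16.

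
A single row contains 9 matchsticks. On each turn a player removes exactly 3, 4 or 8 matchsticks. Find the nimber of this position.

Build the Grundy sequence with g(k) = mex{g(k−s) : s ∈ {3, 4, 8}, s ≤ k}:
g(0) = mex{} = 0
g(1) = mex{} = 0
g(2) = mex{} = 0
g(3) = mex{0} = 1
g(4) = mex{0} = 1
g(5) = mex{0} = 1
g(6) = mex{0,1} = 2
g(7) = mex{1} = 0
g(8) = mex{0,1} = 2
g(9) = mex{0,1,2} = 3
So g(9) = 3.

3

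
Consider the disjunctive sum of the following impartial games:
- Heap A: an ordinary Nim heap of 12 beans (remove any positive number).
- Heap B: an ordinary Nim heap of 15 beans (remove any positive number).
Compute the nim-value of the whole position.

3

Heap A is a plain Nim heap of size 12, so its Grundy value is 12.
Heap B is a plain Nim heap of size 15, so its Grundy value is 15.
The value of a disjunctive sum is the nim-sum of the parts.
Combined value = 12 XOR 15 = 3.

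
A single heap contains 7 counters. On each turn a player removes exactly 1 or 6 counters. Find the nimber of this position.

Compute g(0), g(1), … for moves {1, 6}:
k:     0  1  2  3  4  5  6  7
g(k):  0  1  0  1  0  1  2  0
So g(7) = 0.

0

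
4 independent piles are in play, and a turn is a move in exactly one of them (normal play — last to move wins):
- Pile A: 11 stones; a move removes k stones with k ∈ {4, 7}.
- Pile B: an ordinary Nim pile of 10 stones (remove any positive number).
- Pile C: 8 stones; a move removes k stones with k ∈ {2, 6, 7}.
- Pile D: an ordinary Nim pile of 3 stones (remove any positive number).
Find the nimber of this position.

11

For pile A, compute g(0), g(1), … with moves {4, 7}:
g(0) = mex{} = 0
g(1) = mex{} = 0
g(2) = mex{} = 0
g(3) = mex{} = 0
g(4) = mex{0} = 1
g(5) = mex{0} = 1
g(6) = mex{0} = 1
g(7) = mex{0} = 1
g(8) = mex{0,1} = 2
g(9) = mex{0,1} = 2
g(10) = mex{0,1} = 2
g(11) = mex{1} = 0
So g(11) = 0.
Pile B is a plain Nim pile of size 10, so its Grundy value is 10.
Build the Grundy sequence for pile C with g(k) = mex{g(k−s) : s ∈ {2, 6, 7}, s ≤ k}:
g(0) = mex{} = 0
g(1) = mex{} = 0
g(2) = mex{0} = 1
g(3) = mex{0} = 1
g(4) = mex{1} = 0
g(5) = mex{1} = 0
g(6) = mex{0} = 1
g(7) = mex{0} = 1
g(8) = mex{0,1} = 2
So g(8) = 2.
Pile D is a plain Nim pile of size 3, so its Grundy value is 3.
By the Sprague-Grundy theorem, the Grundy value of a sum of independent games is the XOR of the component values.
Combined value = 0 XOR 10 XOR 2 XOR 3 = 11.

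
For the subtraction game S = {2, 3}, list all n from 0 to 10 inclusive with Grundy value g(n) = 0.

0, 1, 5, 6, 10

Grundy values for subtraction set {2, 3}:
k:     0  1  2  3  4  5  6  7  8  9 10
g(k):  0  0  1  1  2  0  0  1  1  2  0
The P-positions (g = 0) in 0..10 are 0, 1, 5, 6, 10.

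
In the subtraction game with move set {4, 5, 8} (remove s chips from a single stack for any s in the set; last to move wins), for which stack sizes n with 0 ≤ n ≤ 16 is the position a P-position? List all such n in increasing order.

0, 1, 2, 3, 12, 13, 14, 15

Grundy values for subtraction set {4, 5, 8}:
k:     0  1  2  3  4  5  6  7  8  9 10 11 12 13 14 15 16
g(k):  0  0  0  0  1  1  1  1  2  2  2  2  0  0  0  0  1
The P-positions (g = 0) in 0..16 are 0, 1, 2, 3, 12, 13, 14, 15.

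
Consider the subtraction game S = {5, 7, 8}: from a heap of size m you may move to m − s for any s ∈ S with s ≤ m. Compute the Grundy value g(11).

2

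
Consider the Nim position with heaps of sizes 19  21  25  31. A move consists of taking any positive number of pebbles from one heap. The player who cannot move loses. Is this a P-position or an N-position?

P-position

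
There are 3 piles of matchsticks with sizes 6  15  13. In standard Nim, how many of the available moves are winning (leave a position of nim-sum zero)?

Compute the nim-sum pairwise:
6 ^ 15 = 9
9 ^ 13 = 4
The overall nim-sum is X = 4. A pile of size p has a winning move iff p XOR X < p (reduce it to p XOR X).
  6: 6 XOR 4 = 2 < 6 — winning move (to 2).
  15: 15 XOR 4 = 11 < 15 — winning move (to 11).
  13: 13 XOR 4 = 9 < 13 — winning move (to 9).
That gives 3 winning moves.

3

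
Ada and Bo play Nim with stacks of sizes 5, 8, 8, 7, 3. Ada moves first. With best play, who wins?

Nim-sum: 5 ^ 8 ^ 8 ^ 7 ^ 3 = 1.
The nim-sum is 1 ≠ 0, so this is an N-position: the player to move can win; Ada has a winning move.

Ada wins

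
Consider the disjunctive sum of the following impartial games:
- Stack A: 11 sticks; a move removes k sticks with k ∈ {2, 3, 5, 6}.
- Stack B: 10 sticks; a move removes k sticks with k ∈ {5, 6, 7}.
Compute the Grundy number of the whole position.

3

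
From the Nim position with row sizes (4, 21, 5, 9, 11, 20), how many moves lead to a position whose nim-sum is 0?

Write each in binary and XOR column by column:
  00100  (4)
  10101  (21)
  00101  (5)
  01001  (9)
  01011  (11)
  10100  (20)
  -----
  00010  (2)
The overall nim-sum is X = 2. A row of size p has a winning move iff p XOR X < p (reduce it to p XOR X).
  4: 4 XOR 2 = 6 ≥ 4 — no move.
  21: 21 XOR 2 = 23 ≥ 21 — no move.
  5: 5 XOR 2 = 7 ≥ 5 — no move.
  9: 9 XOR 2 = 11 ≥ 9 — no move.
  11: 11 XOR 2 = 9 < 11 — winning move (to 9).
  20: 20 XOR 2 = 22 ≥ 20 — no move.
That gives 1 winning move.

1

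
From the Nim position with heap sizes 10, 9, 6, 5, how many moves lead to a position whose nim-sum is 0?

0

Compute the nim-sum pairwise:
10 ^ 9 = 3
3 ^ 6 = 5
5 ^ 5 = 0
The nim-sum is already 0, so every move leaves a nonzero nim-sum — there are no winning moves.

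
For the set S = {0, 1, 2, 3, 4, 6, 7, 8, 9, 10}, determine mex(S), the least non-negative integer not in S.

The values 0, 1, 2, 3, 4 are all present; 5 is the first non-negative integer missing from the set.

5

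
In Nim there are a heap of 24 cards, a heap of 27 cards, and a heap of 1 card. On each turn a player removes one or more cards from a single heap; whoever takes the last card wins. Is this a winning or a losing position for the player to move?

Winning position

Compute the nim-sum pairwise:
24 ^ 27 = 3
3 ^ 1 = 2
The nim-sum is 2 ≠ 0, so this is an N-position: the player to move can win.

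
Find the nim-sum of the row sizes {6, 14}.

8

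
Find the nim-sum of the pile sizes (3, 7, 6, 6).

Nim-sum: 3 ⊕ 7 ⊕ 6 ⊕ 6 = 4.

4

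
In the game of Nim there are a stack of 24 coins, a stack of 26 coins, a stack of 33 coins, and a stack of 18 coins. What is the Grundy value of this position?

49

Bitwise XOR of the heap sizes:
  011000  (24)
  011010  (26)
  100001  (33)
  010010  (18)
  ------
  110001  (49)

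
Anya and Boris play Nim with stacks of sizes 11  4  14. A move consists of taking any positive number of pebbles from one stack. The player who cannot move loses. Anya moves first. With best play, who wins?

Anya wins

In binary:
  1011  (11)
  0100  (4)
  1110  (14)
  ----
  0001  (1)
The nim-sum is 1 ≠ 0, so this is an N-position: the player to move can win; Anya has a winning move.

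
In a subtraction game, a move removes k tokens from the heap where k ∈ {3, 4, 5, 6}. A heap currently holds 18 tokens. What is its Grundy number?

Compute g(0), g(1), … for moves {3, 4, 5, 6}:
k:     0  1  2  3  4  5  6  7  8  9 10 11 12 13 14 15 16 17 18
g(k):  0  0  0  1  1  1  2  2  2  0  0  0  1  1  1  2  2  2  0
So g(18) = 0.

0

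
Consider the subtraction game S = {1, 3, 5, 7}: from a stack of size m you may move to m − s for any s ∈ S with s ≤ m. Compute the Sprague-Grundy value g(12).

Build the Grundy sequence with g(k) = mex{g(k−s) : s ∈ {1, 3, 5, 7}, s ≤ k}:
g(0) = mex{} = 0
g(1) = mex{0} = 1
g(2) = mex{1} = 0
g(3) = mex{0} = 1
g(4) = mex{1} = 0
g(5) = mex{0} = 1
g(6) = mex{1} = 0
g(7) = mex{0} = 1
g(8) = mex{1} = 0
g(9) = mex{0} = 1
g(10) = mex{1} = 0
g(11) = mex{0} = 1
g(12) = mex{1} = 0
So g(12) = 0.

0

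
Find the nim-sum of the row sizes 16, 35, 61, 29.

In binary:
  010000  (16)
  100011  (35)
  111101  (61)
  011101  (29)
  ------
  010011  (19)

19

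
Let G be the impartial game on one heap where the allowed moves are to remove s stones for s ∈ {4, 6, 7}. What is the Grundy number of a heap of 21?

2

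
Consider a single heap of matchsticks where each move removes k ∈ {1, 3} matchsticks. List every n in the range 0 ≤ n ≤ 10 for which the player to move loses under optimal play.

0, 2, 4, 6, 8, 10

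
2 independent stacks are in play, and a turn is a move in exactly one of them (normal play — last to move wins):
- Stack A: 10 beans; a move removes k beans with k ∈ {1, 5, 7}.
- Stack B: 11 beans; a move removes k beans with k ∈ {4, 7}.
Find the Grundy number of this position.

0

Grundy values for stack A (subtraction set {1, 5, 7}):
k:     0  1  2  3  4  5  6  7  8  9 10
g(k):  0  1  0  1  0  1  0  1  0  1  0
So g(10) = 0.
Build the Grundy sequence for stack B with g(k) = mex{g(k−s) : s ∈ {4, 7}, s ≤ k}:
k:     0  1  2  3  4  5  6  7  8  9 10 11
g(k):  0  0  0  0  1  1  1  1  2  2  2  0
So g(11) = 0.
The value of a disjunctive sum is the nim-sum of the parts.
Combined value = 0 ⊕ 0 = 0.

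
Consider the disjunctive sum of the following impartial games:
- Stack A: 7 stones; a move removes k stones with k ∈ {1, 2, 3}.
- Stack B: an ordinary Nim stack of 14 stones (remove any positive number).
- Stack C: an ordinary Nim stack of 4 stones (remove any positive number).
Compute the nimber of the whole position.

Grundy values for stack A (subtraction set {1, 2, 3}):
k:     0  1  2  3  4  5  6  7
g(k):  0  1  2  3  0  1  2  3
So g(7) = 3.
Stack B is a plain Nim stack of size 14, so its Grundy value is 14.
Stack C is a plain Nim stack of size 4, so its Grundy value is 4.
The value of a disjunctive sum is the nim-sum of the parts.
Combined value = 3 ⊕ 14 ⊕ 4 = 9.

9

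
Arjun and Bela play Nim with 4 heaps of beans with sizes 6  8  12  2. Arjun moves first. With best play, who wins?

Bela wins

Compute the nim-sum pairwise:
6 XOR 8 = 14
14 XOR 12 = 2
2 XOR 2 = 0
The nim-sum is 0, so this is a P-position: the player to move is in a losing position under optimal play; Arjun is about to move from it and so loses — Bela wins.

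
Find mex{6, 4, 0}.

0 is in the set but 1 is not, so the mex is 1.

1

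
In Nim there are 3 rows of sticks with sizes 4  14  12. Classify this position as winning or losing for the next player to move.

Winning position

In binary:
  0100  (4)
  1110  (14)
  1100  (12)
  ----
  0110  (6)
The nim-sum is 6 ≠ 0, so this is an N-position: the player to move can win.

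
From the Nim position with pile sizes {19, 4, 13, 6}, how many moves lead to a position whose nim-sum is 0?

Write each in binary and XOR column by column:
  10011  (19)
  00100  (4)
  01101  (13)
  00110  (6)
  -----
  11100  (28)
The overall nim-sum is X = 28. A pile of size p has a winning move iff p XOR X < p (reduce it to p XOR X).
  19: 19 XOR 28 = 15 < 19 — winning move (to 15).
  4: 4 XOR 28 = 24 ≥ 4 — no move.
  13: 13 XOR 28 = 17 ≥ 13 — no move.
  6: 6 XOR 28 = 26 ≥ 6 — no move.
That gives 1 winning move.

1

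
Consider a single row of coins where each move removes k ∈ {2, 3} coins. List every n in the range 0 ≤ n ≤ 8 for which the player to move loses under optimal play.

Grundy values for subtraction set {2, 3}:
k:     0  1  2  3  4  5  6  7  8
g(k):  0  0  1  1  2  0  0  1  1
The P-positions (g = 0) in 0..8 are 0, 1, 5, 6.

0, 1, 5, 6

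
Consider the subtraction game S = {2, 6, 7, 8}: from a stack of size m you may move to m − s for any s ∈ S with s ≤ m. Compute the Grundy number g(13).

2

Compute g(0), g(1), … for moves {2, 6, 7, 8}:
k:     0  1  2  3  4  5  6  7  8  9 10 11 12 13
g(k):  0  0  1  1  0  0  1  1  2  2  3  3  2  2
So g(13) = 2.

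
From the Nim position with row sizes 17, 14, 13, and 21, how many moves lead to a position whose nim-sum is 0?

3

In binary:
  10001  (17)
  01110  (14)
  01101  (13)
  10101  (21)
  -----
  00111  (7)
The overall nim-sum is X = 7. A row of size p has a winning move iff p XOR X < p (reduce it to p XOR X).
  17: 17 XOR 7 = 22 ≥ 17 — no move.
  14: 14 XOR 7 = 9 < 14 — winning move (to 9).
  13: 13 XOR 7 = 10 < 13 — winning move (to 10).
  21: 21 XOR 7 = 18 < 21 — winning move (to 18).
That gives 3 winning moves.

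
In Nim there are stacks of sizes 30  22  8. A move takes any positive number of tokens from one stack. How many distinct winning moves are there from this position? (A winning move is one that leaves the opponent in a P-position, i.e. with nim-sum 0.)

0

Nim-sum: 30 XOR 22 XOR 8 = 0.
The nim-sum is already 0, so every move leaves a nonzero nim-sum — there are no winning moves.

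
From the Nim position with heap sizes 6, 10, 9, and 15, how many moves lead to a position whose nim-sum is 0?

3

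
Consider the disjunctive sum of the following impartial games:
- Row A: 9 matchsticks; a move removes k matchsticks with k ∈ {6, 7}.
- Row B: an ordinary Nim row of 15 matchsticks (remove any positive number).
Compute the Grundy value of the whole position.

14

For row A, compute g(0), g(1), … with moves {6, 7}:
g(0) = mex{} = 0
g(1) = mex{} = 0
g(2) = mex{} = 0
g(3) = mex{} = 0
g(4) = mex{} = 0
g(5) = mex{} = 0
g(6) = mex{0} = 1
g(7) = mex{0} = 1
g(8) = mex{0} = 1
g(9) = mex{0} = 1
So g(9) = 1.
Row B is a plain Nim row of size 15, so its Grundy value is 15.
By the Sprague-Grundy theorem, the Grundy value of a sum of independent games is the XOR of the component values.
Combined value = 1 ⊕ 15 = 14.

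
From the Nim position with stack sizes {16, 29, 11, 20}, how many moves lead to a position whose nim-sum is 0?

Nim-sum: 16 ^ 29 ^ 11 ^ 20 = 18.
The overall nim-sum is X = 18. A stack of size p has a winning move iff p XOR X < p (reduce it to p XOR X).
  16: 16 XOR 18 = 2 < 16 — winning move (to 2).
  29: 29 XOR 18 = 15 < 29 — winning move (to 15).
  11: 11 XOR 18 = 25 ≥ 11 — no move.
  20: 20 XOR 18 = 6 < 20 — winning move (to 6).
That gives 3 winning moves.

3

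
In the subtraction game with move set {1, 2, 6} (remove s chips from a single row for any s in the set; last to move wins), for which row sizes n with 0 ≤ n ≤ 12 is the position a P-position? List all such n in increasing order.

0, 3, 7, 10

Compute g(0), g(1), … for moves {1, 2, 6}:
k:     0  1  2  3  4  5  6  7  8  9 10 11 12
g(k):  0  1  2  0  1  2  3  0  1  2  0  1  2
The P-positions (g = 0) in 0..12 are 0, 3, 7, 10.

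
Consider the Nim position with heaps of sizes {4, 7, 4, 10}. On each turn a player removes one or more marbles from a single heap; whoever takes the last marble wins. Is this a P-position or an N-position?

N-position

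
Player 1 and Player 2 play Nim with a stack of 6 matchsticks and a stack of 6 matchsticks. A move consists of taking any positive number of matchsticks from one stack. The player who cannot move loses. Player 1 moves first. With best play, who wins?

Nim-sum: 6 XOR 6 = 0.
The nim-sum is 0, so this is a P-position: the player to move is in a losing position under optimal play; Player 1 is about to move from it and so loses — Player 2 wins.

Player 2 wins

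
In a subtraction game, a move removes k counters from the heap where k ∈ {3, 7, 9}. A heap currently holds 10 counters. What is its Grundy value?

Grundy values for subtraction set {3, 7, 9}:
k:     0  1  2  3  4  5  6  7  8  9 10
g(k):  0  0  0  1  1  1  0  2  2  1  3
So g(10) = 3.

3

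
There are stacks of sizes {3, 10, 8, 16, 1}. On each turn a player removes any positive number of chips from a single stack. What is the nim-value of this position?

16

Compute the nim-sum pairwise:
3 ^ 10 = 9
9 ^ 8 = 1
1 ^ 16 = 17
17 ^ 1 = 16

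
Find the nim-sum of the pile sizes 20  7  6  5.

16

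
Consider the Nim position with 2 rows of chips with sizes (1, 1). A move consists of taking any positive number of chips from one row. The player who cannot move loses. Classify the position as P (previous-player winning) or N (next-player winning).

P-position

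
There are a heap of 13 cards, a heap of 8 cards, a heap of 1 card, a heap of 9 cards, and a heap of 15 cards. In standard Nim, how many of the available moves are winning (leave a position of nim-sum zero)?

Bitwise XOR of the heap sizes:
  1101  (13)
  1000  (8)
  0001  (1)
  1001  (9)
  1111  (15)
  ----
  0010  (2)
The overall nim-sum is X = 2. A heap of size p has a winning move iff p XOR X < p (reduce it to p XOR X).
  13: 13 XOR 2 = 15 ≥ 13 — no move.
  8: 8 XOR 2 = 10 ≥ 8 — no move.
  1: 1 XOR 2 = 3 ≥ 1 — no move.
  9: 9 XOR 2 = 11 ≥ 9 — no move.
  15: 15 XOR 2 = 13 < 15 — winning move (to 13).
That gives 1 winning move.

1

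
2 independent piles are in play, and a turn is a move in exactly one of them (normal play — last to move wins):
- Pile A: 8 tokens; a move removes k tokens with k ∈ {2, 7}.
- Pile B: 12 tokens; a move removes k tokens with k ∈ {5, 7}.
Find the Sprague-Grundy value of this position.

2

Build the Grundy sequence for pile A with g(k) = mex{g(k−s) : s ∈ {2, 7}, s ≤ k}:
g(0) = mex{} = 0
g(1) = mex{} = 0
g(2) = mex{0} = 1
g(3) = mex{0} = 1
g(4) = mex{1} = 0
g(5) = mex{1} = 0
g(6) = mex{0} = 1
g(7) = mex{0} = 1
g(8) = mex{0,1} = 2
So g(8) = 2.
Grundy values for pile B (subtraction set {5, 7}):
g(0) = mex{} = 0
g(1) = mex{} = 0
g(2) = mex{} = 0
g(3) = mex{} = 0
g(4) = mex{} = 0
g(5) = mex{0} = 1
g(6) = mex{0} = 1
g(7) = mex{0} = 1
g(8) = mex{0} = 1
g(9) = mex{0} = 1
g(10) = mex{0,1} = 2
g(11) = mex{0,1} = 2
g(12) = mex{1} = 0
So g(12) = 0.
By the Sprague-Grundy theorem, the Grundy value of a sum of independent games is the XOR of the component values.
Combined value = 2 ⊕ 0 = 2.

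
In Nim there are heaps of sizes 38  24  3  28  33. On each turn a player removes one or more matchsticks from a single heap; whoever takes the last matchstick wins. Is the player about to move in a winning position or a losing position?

Losing position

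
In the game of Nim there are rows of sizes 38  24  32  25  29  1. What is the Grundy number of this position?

Bitwise XOR of the heap sizes:
  100110  (38)
  011000  (24)
  100000  (32)
  011001  (25)
  011101  (29)
  000001  (1)
  ------
  011011  (27)

27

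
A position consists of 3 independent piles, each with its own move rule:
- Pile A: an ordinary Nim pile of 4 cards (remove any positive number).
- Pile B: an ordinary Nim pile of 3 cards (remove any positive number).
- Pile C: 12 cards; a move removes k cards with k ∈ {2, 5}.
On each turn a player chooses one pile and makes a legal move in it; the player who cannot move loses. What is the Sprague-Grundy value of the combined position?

5

Pile A is a plain Nim pile of size 4, so its Grundy value is 4.
Pile B is a plain Nim pile of size 3, so its Grundy value is 3.
Grundy values for pile C (subtraction set {2, 5}):
k:     0  1  2  3  4  5  6  7  8  9 10 11 12
g(k):  0  0  1  1  0  2  1  0  0  1  1  0  2
So g(12) = 2.
The value of a disjunctive sum is the nim-sum of the parts.
Combined value = 4 ⊕ 3 ⊕ 2 = 5.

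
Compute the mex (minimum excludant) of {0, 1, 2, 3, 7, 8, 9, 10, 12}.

4

The values 0, 1, 2, 3 are all present; 4 is the first non-negative integer missing from the set.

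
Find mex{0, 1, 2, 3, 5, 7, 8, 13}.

The values 0, 1, 2, 3 are all present; 4 is the first non-negative integer missing from the set.

4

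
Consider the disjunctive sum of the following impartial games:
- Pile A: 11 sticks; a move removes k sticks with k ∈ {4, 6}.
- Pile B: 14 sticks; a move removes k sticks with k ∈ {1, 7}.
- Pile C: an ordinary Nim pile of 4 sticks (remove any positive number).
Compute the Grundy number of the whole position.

4

Grundy values for pile A (subtraction set {4, 6}):
k:     0  1  2  3  4  5  6  7  8  9 10 11
g(k):  0  0  0  0  1  1  1  1  2  2  0  0
So g(11) = 0.
For pile B, compute g(0), g(1), … with moves {1, 7}:
k:     0  1  2  3  4  5  6  7  8  9 10 11 12 13 14
g(k):  0  1  0  1  0  1  0  1  0  1  0  1  0  1  0
So g(14) = 0.
Pile C is a plain Nim pile of size 4, so its Grundy value is 4.
The value of a disjunctive sum is the nim-sum of the parts.
Combined value = 0 XOR 0 XOR 4 = 4.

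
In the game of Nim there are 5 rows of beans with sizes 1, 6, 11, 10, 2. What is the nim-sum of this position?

4

Nim-sum: 1 XOR 6 XOR 11 XOR 10 XOR 2 = 4.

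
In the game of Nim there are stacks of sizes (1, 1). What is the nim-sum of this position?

0

Compute the nim-sum pairwise:
1 ⊕ 1 = 0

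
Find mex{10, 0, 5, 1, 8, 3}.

The values 0, 1 are all present; 2 is the first non-negative integer missing from the set.

2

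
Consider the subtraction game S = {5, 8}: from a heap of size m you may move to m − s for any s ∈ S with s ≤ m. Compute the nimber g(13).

0

Build the Grundy sequence with g(k) = mex{g(k−s) : s ∈ {5, 8}, s ≤ k}:
g(0) = mex{} = 0
g(1) = mex{} = 0
g(2) = mex{} = 0
g(3) = mex{} = 0
g(4) = mex{} = 0
g(5) = mex{0} = 1
g(6) = mex{0} = 1
g(7) = mex{0} = 1
g(8) = mex{0} = 1
g(9) = mex{0} = 1
g(10) = mex{0,1} = 2
g(11) = mex{0,1} = 2
g(12) = mex{0,1} = 2
g(13) = mex{1} = 0
So g(13) = 0.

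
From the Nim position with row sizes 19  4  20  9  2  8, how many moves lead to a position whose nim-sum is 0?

0

Bitwise XOR of the heap sizes:
  10011  (19)
  00100  (4)
  10100  (20)
  01001  (9)
  00010  (2)
  01000  (8)
  -----
  00000  (0)
The nim-sum is already 0, so every move leaves a nonzero nim-sum — there are no winning moves.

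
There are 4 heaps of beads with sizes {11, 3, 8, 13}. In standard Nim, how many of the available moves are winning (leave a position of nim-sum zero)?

In binary:
  1011  (11)
  0011  (3)
  1000  (8)
  1101  (13)
  ----
  1101  (13)
The overall nim-sum is X = 13. A heap of size p has a winning move iff p XOR X < p (reduce it to p XOR X).
  11: 11 XOR 13 = 6 < 11 — winning move (to 6).
  3: 3 XOR 13 = 14 ≥ 3 — no move.
  8: 8 XOR 13 = 5 < 8 — winning move (to 5).
  13: 13 XOR 13 = 0 < 13 — winning move (to 0).
That gives 3 winning moves.

3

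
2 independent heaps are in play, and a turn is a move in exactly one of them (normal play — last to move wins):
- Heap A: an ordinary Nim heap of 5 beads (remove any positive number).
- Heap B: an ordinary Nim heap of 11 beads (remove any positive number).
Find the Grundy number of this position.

Heap A is a plain Nim heap of size 5, so its Grundy value is 5.
Heap B is a plain Nim heap of size 11, so its Grundy value is 11.
The value of a disjunctive sum is the nim-sum of the parts.
Combined value = 5 ⊕ 11 = 14.

14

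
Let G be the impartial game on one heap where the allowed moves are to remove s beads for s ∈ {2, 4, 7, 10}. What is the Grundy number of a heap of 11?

Compute g(0), g(1), … for moves {2, 4, 7, 10}:
g(0) = mex{} = 0
g(1) = mex{} = 0
g(2) = mex{0} = 1
g(3) = mex{0} = 1
g(4) = mex{0,1} = 2
g(5) = mex{0,1} = 2
g(6) = mex{1,2} = 0
g(7) = mex{0,1,2} = 3
g(8) = mex{0,2} = 1
g(9) = mex{1,2,3} = 0
g(10) = mex{0,1} = 2
g(11) = mex{0,2,3} = 1
So g(11) = 1.

1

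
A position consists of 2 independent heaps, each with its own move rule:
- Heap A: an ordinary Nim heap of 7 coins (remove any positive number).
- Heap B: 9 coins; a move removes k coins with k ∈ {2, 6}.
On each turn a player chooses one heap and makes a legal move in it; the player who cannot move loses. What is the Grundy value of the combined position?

Heap A is a plain Nim heap of size 7, so its Grundy value is 7.
Grundy values for heap B (subtraction set {2, 6}):
g(0) = mex{} = 0
g(1) = mex{} = 0
g(2) = mex{0} = 1
g(3) = mex{0} = 1
g(4) = mex{1} = 0
g(5) = mex{1} = 0
g(6) = mex{0} = 1
g(7) = mex{0} = 1
g(8) = mex{1} = 0
g(9) = mex{1} = 0
So g(9) = 0.
The value of a disjunctive sum is the nim-sum of the parts.
Combined value = 7 XOR 0 = 7.

7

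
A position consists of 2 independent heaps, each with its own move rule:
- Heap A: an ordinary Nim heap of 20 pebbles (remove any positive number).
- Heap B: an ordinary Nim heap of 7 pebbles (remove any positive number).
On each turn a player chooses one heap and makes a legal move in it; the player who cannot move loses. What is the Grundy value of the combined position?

Heap A is a plain Nim heap of size 20, so its Grundy value is 20.
Heap B is a plain Nim heap of size 7, so its Grundy value is 7.
By the Sprague-Grundy theorem, the Grundy value of a sum of independent games is the XOR of the component values.
Combined value = 20 ⊕ 7 = 19.

19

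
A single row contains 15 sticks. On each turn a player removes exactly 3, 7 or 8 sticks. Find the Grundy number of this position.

Compute g(0), g(1), … for moves {3, 7, 8}:
k:     0  1  2  3  4  5  6  7  8  9 10 11 12 13 14 15
g(k):  0  0  0  1  1  1  0  2  2  1  3  0  0  2  1  1
So g(15) = 1.

1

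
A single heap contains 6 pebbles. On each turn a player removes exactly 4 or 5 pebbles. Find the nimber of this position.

Compute g(0), g(1), … for moves {4, 5}:
g(0) = mex{} = 0
g(1) = mex{} = 0
g(2) = mex{} = 0
g(3) = mex{} = 0
g(4) = mex{0} = 1
g(5) = mex{0} = 1
g(6) = mex{0} = 1
So g(6) = 1.

1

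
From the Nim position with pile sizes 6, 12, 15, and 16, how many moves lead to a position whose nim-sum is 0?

1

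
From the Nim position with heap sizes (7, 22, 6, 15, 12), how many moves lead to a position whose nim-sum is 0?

1

Nim-sum: 7 ^ 22 ^ 6 ^ 15 ^ 12 = 20.
The overall nim-sum is X = 20. A heap of size p has a winning move iff p XOR X < p (reduce it to p XOR X).
  7: 7 XOR 20 = 19 ≥ 7 — no move.
  22: 22 XOR 20 = 2 < 22 — winning move (to 2).
  6: 6 XOR 20 = 18 ≥ 6 — no move.
  15: 15 XOR 20 = 27 ≥ 15 — no move.
  12: 12 XOR 20 = 24 ≥ 12 — no move.
That gives 1 winning move.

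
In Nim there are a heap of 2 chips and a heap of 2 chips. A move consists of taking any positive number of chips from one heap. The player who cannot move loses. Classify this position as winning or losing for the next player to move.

Compute the nim-sum pairwise:
2 ^ 2 = 0
The nim-sum is 0, so this is a P-position: the player to move is in a losing position under optimal play.

Losing position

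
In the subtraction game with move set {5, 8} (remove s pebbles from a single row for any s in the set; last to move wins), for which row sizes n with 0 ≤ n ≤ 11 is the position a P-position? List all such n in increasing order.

Build the Grundy sequence with g(k) = mex{g(k−s) : s ∈ {5, 8}, s ≤ k}:
k:     0  1  2  3  4  5  6  7  8  9 10 11
g(k):  0  0  0  0  0  1  1  1  1  1  2  2
The P-positions (g = 0) in 0..11 are 0, 1, 2, 3, 4.

0, 1, 2, 3, 4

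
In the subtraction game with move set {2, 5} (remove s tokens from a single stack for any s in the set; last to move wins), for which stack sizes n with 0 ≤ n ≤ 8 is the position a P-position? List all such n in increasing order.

0, 1, 4, 7, 8

Compute g(0), g(1), … for moves {2, 5}:
g(0) = mex{} = 0
g(1) = mex{} = 0
g(2) = mex{0} = 1
g(3) = mex{0} = 1
g(4) = mex{1} = 0
g(5) = mex{0,1} = 2
g(6) = mex{0} = 1
g(7) = mex{1,2} = 0
g(8) = mex{1} = 0
The P-positions (g = 0) in 0..8 are 0, 1, 4, 7, 8.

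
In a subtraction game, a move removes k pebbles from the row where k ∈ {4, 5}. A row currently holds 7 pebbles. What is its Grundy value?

Grundy values for subtraction set {4, 5}:
k:     0  1  2  3  4  5  6  7
g(k):  0  0  0  0  1  1  1  1
So g(7) = 1.

1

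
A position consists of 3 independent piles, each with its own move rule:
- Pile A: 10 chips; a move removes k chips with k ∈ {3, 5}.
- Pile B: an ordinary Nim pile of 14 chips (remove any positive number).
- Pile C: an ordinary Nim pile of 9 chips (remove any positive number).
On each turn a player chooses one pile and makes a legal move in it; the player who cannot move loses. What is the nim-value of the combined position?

Grundy values for pile A (subtraction set {3, 5}):
g(0) = mex{} = 0
g(1) = mex{} = 0
g(2) = mex{} = 0
g(3) = mex{0} = 1
g(4) = mex{0} = 1
g(5) = mex{0} = 1
g(6) = mex{0,1} = 2
g(7) = mex{0,1} = 2
g(8) = mex{1} = 0
g(9) = mex{1,2} = 0
g(10) = mex{1,2} = 0
So g(10) = 0.
Pile B is a plain Nim pile of size 14, so its Grundy value is 14.
Pile C is a plain Nim pile of size 9, so its Grundy value is 9.
By the Sprague-Grundy theorem, the Grundy value of a sum of independent games is the XOR of the component values.
Combined value = 0 ⊕ 14 ⊕ 9 = 7.

7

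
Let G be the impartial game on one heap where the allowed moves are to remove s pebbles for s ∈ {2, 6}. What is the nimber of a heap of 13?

Build the Grundy sequence with g(k) = mex{g(k−s) : s ∈ {2, 6}, s ≤ k}:
g(0) = mex{} = 0
g(1) = mex{} = 0
g(2) = mex{0} = 1
g(3) = mex{0} = 1
g(4) = mex{1} = 0
g(5) = mex{1} = 0
g(6) = mex{0} = 1
g(7) = mex{0} = 1
g(8) = mex{1} = 0
g(9) = mex{1} = 0
g(10) = mex{0} = 1
g(11) = mex{0} = 1
g(12) = mex{1} = 0
g(13) = mex{1} = 0
So g(13) = 0.

0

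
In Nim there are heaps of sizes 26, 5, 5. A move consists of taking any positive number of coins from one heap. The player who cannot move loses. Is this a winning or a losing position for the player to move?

Winning position

Write each in binary and XOR column by column:
  11010  (26)
  00101  (5)
  00101  (5)
  -----
  11010  (26)
The nim-sum is 26 ≠ 0, so this is an N-position: the player to move can win.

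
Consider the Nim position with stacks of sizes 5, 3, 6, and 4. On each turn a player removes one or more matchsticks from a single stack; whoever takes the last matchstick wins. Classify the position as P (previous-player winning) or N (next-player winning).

Bitwise XOR of the heap sizes:
  101  (5)
  011  (3)
  110  (6)
  100  (4)
  ---
  100  (4)
The nim-sum is 4 ≠ 0, so this is an N-position: the player to move can win.

N-position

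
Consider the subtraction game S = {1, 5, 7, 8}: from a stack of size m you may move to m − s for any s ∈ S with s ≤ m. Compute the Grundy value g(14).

2

Grundy values for subtraction set {1, 5, 7, 8}:
k:     0  1  2  3  4  5  6  7  8  9 10 11 12 13 14
g(k):  0  1  0  1  0  1  0  1  2  3  2  3  2  3  2
So g(14) = 2.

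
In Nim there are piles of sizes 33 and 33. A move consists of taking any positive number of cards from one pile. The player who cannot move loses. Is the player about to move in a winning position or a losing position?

In binary:
  100001  (33)
  100001  (33)
  ------
  000000  (0)
The nim-sum is 0, so this is a P-position: the player to move is in a losing position under optimal play.

Losing position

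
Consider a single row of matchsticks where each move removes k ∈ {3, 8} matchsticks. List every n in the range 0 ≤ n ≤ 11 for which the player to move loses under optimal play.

0, 1, 2, 6, 7, 11

Compute g(0), g(1), … for moves {3, 8}:
k:     0  1  2  3  4  5  6  7  8  9 10 11
g(k):  0  0  0  1  1  1  0  0  2  1  1  0
The P-positions (g = 0) in 0..11 are 0, 1, 2, 6, 7, 11.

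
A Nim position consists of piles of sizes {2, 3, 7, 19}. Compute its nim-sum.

21

Compute the nim-sum pairwise:
2 ^ 3 = 1
1 ^ 7 = 6
6 ^ 19 = 21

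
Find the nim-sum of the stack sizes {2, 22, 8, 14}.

18

Compute the nim-sum pairwise:
2 XOR 22 = 20
20 XOR 8 = 28
28 XOR 14 = 18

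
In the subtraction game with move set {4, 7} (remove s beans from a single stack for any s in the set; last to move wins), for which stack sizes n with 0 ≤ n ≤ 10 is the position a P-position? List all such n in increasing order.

0, 1, 2, 3

Compute g(0), g(1), … for moves {4, 7}:
g(0) = mex{} = 0
g(1) = mex{} = 0
g(2) = mex{} = 0
g(3) = mex{} = 0
g(4) = mex{0} = 1
g(5) = mex{0} = 1
g(6) = mex{0} = 1
g(7) = mex{0} = 1
g(8) = mex{0,1} = 2
g(9) = mex{0,1} = 2
g(10) = mex{0,1} = 2
The P-positions (g = 0) in 0..10 are 0, 1, 2, 3.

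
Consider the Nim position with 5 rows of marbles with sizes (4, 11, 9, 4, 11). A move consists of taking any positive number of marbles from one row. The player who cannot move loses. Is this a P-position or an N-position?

N-position

Write each in binary and XOR column by column:
  0100  (4)
  1011  (11)
  1001  (9)
  0100  (4)
  1011  (11)
  ----
  1001  (9)
The nim-sum is 9 ≠ 0, so this is an N-position: the player to move can win.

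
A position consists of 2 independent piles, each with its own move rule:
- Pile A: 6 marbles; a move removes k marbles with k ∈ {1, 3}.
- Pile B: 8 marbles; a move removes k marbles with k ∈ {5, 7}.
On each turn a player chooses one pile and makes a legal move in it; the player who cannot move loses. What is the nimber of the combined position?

1

For pile A, compute g(0), g(1), … with moves {1, 3}:
g(0) = mex{} = 0
g(1) = mex{0} = 1
g(2) = mex{1} = 0
g(3) = mex{0} = 1
g(4) = mex{1} = 0
g(5) = mex{0} = 1
g(6) = mex{1} = 0
So g(6) = 0.
Build the Grundy sequence for pile B with g(k) = mex{g(k−s) : s ∈ {5, 7}, s ≤ k}:
k:     0  1  2  3  4  5  6  7  8
g(k):  0  0  0  0  0  1  1  1  1
So g(8) = 1.
The value of a disjunctive sum is the nim-sum of the parts.
Combined value = 0 ⊕ 1 = 1.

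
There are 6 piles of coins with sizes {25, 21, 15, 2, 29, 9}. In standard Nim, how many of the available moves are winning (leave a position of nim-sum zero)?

Nim-sum: 25 ^ 21 ^ 15 ^ 2 ^ 29 ^ 9 = 21.
The overall nim-sum is X = 21. A pile of size p has a winning move iff p XOR X < p (reduce it to p XOR X).
  25: 25 XOR 21 = 12 < 25 — winning move (to 12).
  21: 21 XOR 21 = 0 < 21 — winning move (to 0).
  15: 15 XOR 21 = 26 ≥ 15 — no move.
  2: 2 XOR 21 = 23 ≥ 2 — no move.
  29: 29 XOR 21 = 8 < 29 — winning move (to 8).
  9: 9 XOR 21 = 28 ≥ 9 — no move.
That gives 3 winning moves.

3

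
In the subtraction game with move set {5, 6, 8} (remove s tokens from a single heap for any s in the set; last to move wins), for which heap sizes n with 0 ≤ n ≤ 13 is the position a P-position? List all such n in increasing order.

Grundy values for subtraction set {5, 6, 8}:
g(0) = mex{} = 0
g(1) = mex{} = 0
g(2) = mex{} = 0
g(3) = mex{} = 0
g(4) = mex{} = 0
g(5) = mex{0} = 1
g(6) = mex{0} = 1
g(7) = mex{0} = 1
g(8) = mex{0} = 1
g(9) = mex{0} = 1
g(10) = mex{0,1} = 2
g(11) = mex{0,1} = 2
g(12) = mex{0,1} = 2
g(13) = mex{1} = 0
The P-positions (g = 0) in 0..13 are 0, 1, 2, 3, 4, 13.

0, 1, 2, 3, 4, 13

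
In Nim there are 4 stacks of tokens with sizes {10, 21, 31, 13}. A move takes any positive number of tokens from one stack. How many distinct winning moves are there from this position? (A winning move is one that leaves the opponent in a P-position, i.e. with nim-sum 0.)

Compute the nim-sum pairwise:
10 ⊕ 21 = 31
31 ⊕ 31 = 0
0 ⊕ 13 = 13
The overall nim-sum is X = 13. A stack of size p has a winning move iff p XOR X < p (reduce it to p XOR X).
  10: 10 XOR 13 = 7 < 10 — winning move (to 7).
  21: 21 XOR 13 = 24 ≥ 21 — no move.
  31: 31 XOR 13 = 18 < 31 — winning move (to 18).
  13: 13 XOR 13 = 0 < 13 — winning move (to 0).
That gives 3 winning moves.

3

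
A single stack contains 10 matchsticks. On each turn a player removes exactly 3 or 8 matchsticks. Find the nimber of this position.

Build the Grundy sequence with g(k) = mex{g(k−s) : s ∈ {3, 8}, s ≤ k}:
k:     0  1  2  3  4  5  6  7  8  9 10
g(k):  0  0  0  1  1  1  0  0  2  1  1
So g(10) = 1.

1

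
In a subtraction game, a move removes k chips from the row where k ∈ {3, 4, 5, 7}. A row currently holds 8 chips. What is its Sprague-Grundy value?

2

Grundy values for subtraction set {3, 4, 5, 7}:
g(0) = mex{} = 0
g(1) = mex{} = 0
g(2) = mex{} = 0
g(3) = mex{0} = 1
g(4) = mex{0} = 1
g(5) = mex{0} = 1
g(6) = mex{0,1} = 2
g(7) = mex{0,1} = 2
g(8) = mex{0,1} = 2
So g(8) = 2.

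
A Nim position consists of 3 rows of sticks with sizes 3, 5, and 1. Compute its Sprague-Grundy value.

7

In binary:
  011  (3)
  101  (5)
  001  (1)
  ---
  111  (7)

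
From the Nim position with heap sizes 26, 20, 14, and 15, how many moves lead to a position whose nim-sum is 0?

3

Nim-sum: 26 ⊕ 20 ⊕ 14 ⊕ 15 = 15.
The overall nim-sum is X = 15. A heap of size p has a winning move iff p XOR X < p (reduce it to p XOR X).
  26: 26 XOR 15 = 21 < 26 — winning move (to 21).
  20: 20 XOR 15 = 27 ≥ 20 — no move.
  14: 14 XOR 15 = 1 < 14 — winning move (to 1).
  15: 15 XOR 15 = 0 < 15 — winning move (to 0).
That gives 3 winning moves.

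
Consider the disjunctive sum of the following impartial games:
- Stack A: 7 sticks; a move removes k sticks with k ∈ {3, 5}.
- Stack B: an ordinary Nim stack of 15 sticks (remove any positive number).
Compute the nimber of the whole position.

13

Build the Grundy sequence for stack A with g(k) = mex{g(k−s) : s ∈ {3, 5}, s ≤ k}:
k:     0  1  2  3  4  5  6  7
g(k):  0  0  0  1  1  1  2  2
So g(7) = 2.
Stack B is a plain Nim stack of size 15, so its Grundy value is 15.
The value of a disjunctive sum is the nim-sum of the parts.
Combined value = 2 ⊕ 15 = 13.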